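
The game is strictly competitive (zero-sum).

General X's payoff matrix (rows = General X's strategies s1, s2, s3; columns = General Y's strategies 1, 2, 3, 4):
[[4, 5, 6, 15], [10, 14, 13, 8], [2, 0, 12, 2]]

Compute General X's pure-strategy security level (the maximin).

The worst-case payoff for each row is s1: 4, s2: 8, s3: 0.
The best of these is 8.

8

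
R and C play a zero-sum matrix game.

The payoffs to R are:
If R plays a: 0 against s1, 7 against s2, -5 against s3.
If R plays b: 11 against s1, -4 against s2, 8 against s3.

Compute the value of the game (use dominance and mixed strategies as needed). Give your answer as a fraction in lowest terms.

Column s1 is strictly dominated by s3 for C (it gives R more in every row).
The remaining 2×2 game on (a, b) × (s2, s3) has no saddle point. Let R play a with probability p; indifference gives 7p − 4(1−p) = −5p + 8(1−p), so p = 1/2.
Similarly C's optimal q on s2 is 13/24, and the value is 7·(13/24) + (-5)·(11/24) = 3/2.

3/2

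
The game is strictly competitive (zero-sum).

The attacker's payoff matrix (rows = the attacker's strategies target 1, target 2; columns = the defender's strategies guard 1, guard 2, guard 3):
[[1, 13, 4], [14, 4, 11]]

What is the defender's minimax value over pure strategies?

11

The worst case (largest entry) in each column is guard 1: 14, guard 2: 13, guard 3: 11.
The best (smallest) of these is 11.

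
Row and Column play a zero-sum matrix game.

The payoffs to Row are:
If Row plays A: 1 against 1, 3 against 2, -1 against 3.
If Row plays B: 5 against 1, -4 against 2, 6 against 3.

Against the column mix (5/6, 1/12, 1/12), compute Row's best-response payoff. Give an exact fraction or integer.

A: (1)·(5/6) + (3)·(1/12) + (-1)·(1/12) = 1.
B: (5)·(5/6) + (-4)·(1/12) + (6)·(1/12) = 13/3.
The best pure response is B with expected payoff 13/3.

13/3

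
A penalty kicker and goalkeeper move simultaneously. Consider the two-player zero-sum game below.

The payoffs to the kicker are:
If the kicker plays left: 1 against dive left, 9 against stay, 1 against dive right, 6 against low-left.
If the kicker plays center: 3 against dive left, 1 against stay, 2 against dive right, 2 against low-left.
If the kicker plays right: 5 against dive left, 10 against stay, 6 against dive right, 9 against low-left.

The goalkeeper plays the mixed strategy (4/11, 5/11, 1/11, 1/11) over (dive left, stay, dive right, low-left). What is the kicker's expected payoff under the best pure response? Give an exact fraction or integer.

85/11

left: (1)·(4/11) + (9)·(5/11) + (1)·(1/11) + (6)·(1/11) = 56/11.
center: (3)·(4/11) + (1)·(5/11) + (2)·(1/11) + (2)·(1/11) = 21/11.
right: (5)·(4/11) + (10)·(5/11) + (6)·(1/11) + (9)·(1/11) = 85/11.
The best pure response is right with expected payoff 85/11.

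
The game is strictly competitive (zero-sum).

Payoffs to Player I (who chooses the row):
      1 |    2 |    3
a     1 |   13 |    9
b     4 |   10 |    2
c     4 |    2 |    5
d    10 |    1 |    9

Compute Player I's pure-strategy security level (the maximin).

The worst-case payoff for each row is a: 1, b: 2, c: 2, d: 1.
The best of these is 2.

2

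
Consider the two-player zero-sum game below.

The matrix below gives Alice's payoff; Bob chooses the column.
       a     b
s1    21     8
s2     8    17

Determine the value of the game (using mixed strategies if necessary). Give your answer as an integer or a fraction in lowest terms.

Row minima are 8 and 8, so Alice's maximin is 8; column maxima are 21 and 17, so Bob's minimax is 17. These differ, so the equilibrium is in mixed strategies.
Let Alice play s1 with probability p. Bob is indifferent when 21p + 8(1−p) = 8p + 17(1−p), giving p = 9/22.
Let Bob play a with probability q. Alice is indifferent when 21q + 8(1−q) = 8q + 17(1−q), giving q = 9/22.
The value is 21·(9/22) + (8)·(13/22) = 293/22.

293/22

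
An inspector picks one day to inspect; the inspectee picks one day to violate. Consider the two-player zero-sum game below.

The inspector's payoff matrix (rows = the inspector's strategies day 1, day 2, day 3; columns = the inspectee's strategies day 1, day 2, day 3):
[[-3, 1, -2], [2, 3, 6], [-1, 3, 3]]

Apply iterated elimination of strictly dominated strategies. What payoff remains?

2

Row day 1 is strictly dominated by row day 2 (2>-3, 3>1, 6>-2); eliminate day 1.
Column day 3 is strictly dominated by day 1 for the inspectee (2<6, -1<3); eliminate day 3.
Column day 2 is strictly dominated by day 1 for the inspectee (2<3, -1<3); eliminate day 2.
Row day 3 is strictly dominated by row day 2 (2>-1); eliminate day 3.
Only (day 2, day 1) remains, with payoff 2.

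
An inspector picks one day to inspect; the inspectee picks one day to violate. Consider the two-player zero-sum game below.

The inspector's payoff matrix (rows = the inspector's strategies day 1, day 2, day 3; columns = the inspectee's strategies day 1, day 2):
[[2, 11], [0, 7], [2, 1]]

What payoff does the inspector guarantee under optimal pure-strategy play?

Row minima: 2, 0, 1 → the inspector's maximin is 2.
Column maxima: 2, 11 → the inspectee's minimax is 2.
They coincide at (day 1, day 1), so the value is 2.

2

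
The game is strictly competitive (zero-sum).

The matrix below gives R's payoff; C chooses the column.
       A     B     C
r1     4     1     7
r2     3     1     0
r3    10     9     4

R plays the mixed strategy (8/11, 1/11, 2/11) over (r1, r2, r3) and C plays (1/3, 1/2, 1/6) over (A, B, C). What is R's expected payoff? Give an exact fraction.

Against (1/3, 1/2, 1/6), each row's expected payoff is r1: 3; r2: 3/2; r3: 17/2.
Taking the (8/11, 1/11, 2/11)-weighted average: (8/11)·(3) + (1/11)·(3/2) + (2/11)·(17/2) = 85/22.

85/22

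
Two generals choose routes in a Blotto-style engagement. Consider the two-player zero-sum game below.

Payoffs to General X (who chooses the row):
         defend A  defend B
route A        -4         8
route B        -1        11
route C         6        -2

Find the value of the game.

Row route A is strictly dominated by row route B, so General X never plays it.
The remaining 2×2 game on (route B, route C) × (defend A, defend B) has no saddle point. Let General X play route B with probability p; indifference gives −p + 6(1−p) = 11p − 2(1−p), so p = 2/5.
Similarly General Y's optimal q on defend A is 13/20, and the value is -1·(13/20) + (11)·(7/20) = 16/5.

16/5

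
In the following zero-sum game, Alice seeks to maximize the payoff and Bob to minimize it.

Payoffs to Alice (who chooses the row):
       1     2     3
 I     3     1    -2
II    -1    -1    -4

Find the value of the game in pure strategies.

-2

Row minima: -2, -4 → Alice's maximin is -2.
Column maxima: 3, 1, -2 → Bob's minimax is -2.
They coincide at (I, 3), so the value is -2.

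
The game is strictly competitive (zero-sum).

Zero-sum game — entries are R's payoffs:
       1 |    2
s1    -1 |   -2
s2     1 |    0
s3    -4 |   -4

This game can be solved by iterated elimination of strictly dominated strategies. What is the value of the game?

0

Row s3 is strictly dominated by row s1 (-1>-4, -2>-4); eliminate s3.
Column 1 is strictly dominated by 2 for C (-2<-1, 0<1); eliminate 1.
Row s1 is strictly dominated by row s2 (0>-2); eliminate s1.
Only (s2, 2) remains, with payoff 0.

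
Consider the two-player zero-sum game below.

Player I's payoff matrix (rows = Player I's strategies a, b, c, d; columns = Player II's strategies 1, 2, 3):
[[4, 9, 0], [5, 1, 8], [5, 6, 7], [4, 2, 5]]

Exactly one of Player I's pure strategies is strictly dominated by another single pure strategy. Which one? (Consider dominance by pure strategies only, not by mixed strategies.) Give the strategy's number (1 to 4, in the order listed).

4

Compare d with c: 5 > 4, 6 > 2, 7 > 5.
So c strictly dominates d for Player I; d is strictly dominated.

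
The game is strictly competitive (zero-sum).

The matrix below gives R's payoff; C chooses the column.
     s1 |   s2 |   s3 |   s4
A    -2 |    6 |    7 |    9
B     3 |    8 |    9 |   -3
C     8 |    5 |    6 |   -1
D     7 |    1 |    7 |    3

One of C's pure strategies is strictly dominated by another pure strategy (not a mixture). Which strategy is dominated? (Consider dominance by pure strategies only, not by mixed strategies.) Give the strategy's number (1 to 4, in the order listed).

3

C prefers columns that give R less. Compare s3 with s2: 6 < 7, 8 < 9, 5 < 6, 1 < 7.
So s2 strictly dominates s3 for C; s3 is strictly dominated.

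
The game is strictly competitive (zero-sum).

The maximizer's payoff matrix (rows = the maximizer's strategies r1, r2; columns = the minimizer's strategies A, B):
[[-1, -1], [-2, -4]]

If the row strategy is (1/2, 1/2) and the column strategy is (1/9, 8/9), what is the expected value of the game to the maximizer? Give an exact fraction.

Against (1/9, 8/9), each row's expected payoff is r1: -1; r2: -34/9.
Taking the (1/2, 1/2)-weighted average: (1/2)·(-1) + (1/2)·(-34/9) = -43/18.

-43/18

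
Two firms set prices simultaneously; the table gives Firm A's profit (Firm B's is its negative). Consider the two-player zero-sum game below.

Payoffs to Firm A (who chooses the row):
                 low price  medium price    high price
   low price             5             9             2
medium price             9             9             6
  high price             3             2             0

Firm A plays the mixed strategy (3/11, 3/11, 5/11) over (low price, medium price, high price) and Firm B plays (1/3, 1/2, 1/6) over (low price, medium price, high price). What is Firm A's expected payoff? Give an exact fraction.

Against (1/3, 1/2, 1/6), each row's expected payoff is low price: 13/2; medium price: 17/2; high price: 2.
Taking the (3/11, 3/11, 5/11)-weighted average: (3/11)·(13/2) + (3/11)·(17/2) + (5/11)·(2) = 5.

5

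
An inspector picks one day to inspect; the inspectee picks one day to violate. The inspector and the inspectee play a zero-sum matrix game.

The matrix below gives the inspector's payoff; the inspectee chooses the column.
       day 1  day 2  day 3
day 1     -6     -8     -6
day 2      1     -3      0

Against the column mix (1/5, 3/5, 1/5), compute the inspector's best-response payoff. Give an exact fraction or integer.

day 1: (-6)·(1/5) + (-8)·(3/5) + (-6)·(1/5) = -36/5.
day 2: (1)·(1/5) + (-3)·(3/5) + (0)·(1/5) = -8/5.
The best pure response is day 2 with expected payoff -8/5.

-8/5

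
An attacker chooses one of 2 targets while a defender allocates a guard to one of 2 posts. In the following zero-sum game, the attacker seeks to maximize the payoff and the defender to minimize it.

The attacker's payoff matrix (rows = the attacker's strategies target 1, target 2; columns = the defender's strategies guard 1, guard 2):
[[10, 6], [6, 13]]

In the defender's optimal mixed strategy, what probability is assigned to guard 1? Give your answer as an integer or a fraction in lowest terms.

7/11

Row minima are 6 and 6, so the attacker's maximin is 6; column maxima are 10 and 13, so the defender's minimax is 10. These differ, so the equilibrium is in mixed strategies.
Let the defender play guard 1 with probability q. The attacker is indifferent when 10q + 6(1−q) = 6q + 13(1−q), giving q = 7/11.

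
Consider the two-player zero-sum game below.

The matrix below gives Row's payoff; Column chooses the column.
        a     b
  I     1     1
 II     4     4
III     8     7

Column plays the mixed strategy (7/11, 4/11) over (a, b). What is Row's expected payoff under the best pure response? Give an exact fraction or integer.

84/11

I: (1)·(7/11) + (1)·(4/11) = 1.
II: (4)·(7/11) + (4)·(4/11) = 4.
III: (8)·(7/11) + (7)·(4/11) = 84/11.
The best pure response is III with expected payoff 84/11.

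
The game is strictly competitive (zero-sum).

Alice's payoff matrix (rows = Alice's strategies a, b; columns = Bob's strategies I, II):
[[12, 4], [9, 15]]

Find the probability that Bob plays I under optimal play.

11/14

Row minima are 4 and 9, so Alice's maximin is 9; column maxima are 12 and 15, so Bob's minimax is 12. These differ, so the equilibrium is in mixed strategies.
Let Bob play I with probability q. Alice is indifferent when 12q + 4(1−q) = 9q + 15(1−q), giving q = 11/14.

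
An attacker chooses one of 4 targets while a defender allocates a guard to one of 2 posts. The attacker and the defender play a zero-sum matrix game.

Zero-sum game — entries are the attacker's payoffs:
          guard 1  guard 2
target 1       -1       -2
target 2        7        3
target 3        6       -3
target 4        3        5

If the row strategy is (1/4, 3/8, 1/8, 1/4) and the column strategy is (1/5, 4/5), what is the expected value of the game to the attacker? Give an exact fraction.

79/40

Against (1/5, 4/5), each row's expected payoff is target 1: -9/5; target 2: 19/5; target 3: -6/5; target 4: 23/5.
Taking the (1/4, 3/8, 1/8, 1/4)-weighted average: (1/4)·(-9/5) + (3/8)·(19/5) + (1/8)·(-6/5) + (1/4)·(23/5) = 79/40.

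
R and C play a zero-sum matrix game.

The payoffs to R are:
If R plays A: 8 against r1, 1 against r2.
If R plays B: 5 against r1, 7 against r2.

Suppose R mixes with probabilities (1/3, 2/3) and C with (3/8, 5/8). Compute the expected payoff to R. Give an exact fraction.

Against (3/8, 5/8), each row's expected payoff is A: 29/8; B: 25/4.
Taking the (1/3, 2/3)-weighted average: (1/3)·(29/8) + (2/3)·(25/4) = 43/8.

43/8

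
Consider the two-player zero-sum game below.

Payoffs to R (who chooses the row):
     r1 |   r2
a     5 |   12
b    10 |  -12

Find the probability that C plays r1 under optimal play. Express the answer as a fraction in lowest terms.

Row minima are 5 and -12, so R's maximin is 5; column maxima are 10 and 12, so C's minimax is 10. These differ, so the equilibrium is in mixed strategies.
Let C play r1 with probability q. R is indifferent when 5q + 12(1−q) = 10q − 12(1−q), giving q = 24/29.

24/29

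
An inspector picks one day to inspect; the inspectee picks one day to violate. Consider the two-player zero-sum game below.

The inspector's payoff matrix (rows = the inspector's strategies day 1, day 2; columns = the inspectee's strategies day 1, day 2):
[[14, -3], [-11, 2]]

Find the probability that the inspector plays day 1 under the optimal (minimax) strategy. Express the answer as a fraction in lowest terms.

13/30

Row minima are -3 and -11, so the inspector's maximin is -3; column maxima are 14 and 2, so the inspectee's minimax is 2. These differ, so the equilibrium is in mixed strategies.
Let the inspector play day 1 with probability p. The inspectee is indifferent when 14p − 11(1−p) = −3p + 2(1−p), giving p = 13/30.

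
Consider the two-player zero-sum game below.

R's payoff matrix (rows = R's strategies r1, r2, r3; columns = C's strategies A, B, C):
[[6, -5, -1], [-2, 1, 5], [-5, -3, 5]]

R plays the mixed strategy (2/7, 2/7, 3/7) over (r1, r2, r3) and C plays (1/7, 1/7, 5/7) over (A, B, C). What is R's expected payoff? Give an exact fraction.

Against (1/7, 1/7, 5/7), each row's expected payoff is r1: -4/7; r2: 24/7; r3: 17/7.
Taking the (2/7, 2/7, 3/7)-weighted average: (2/7)·(-4/7) + (2/7)·(24/7) + (3/7)·(17/7) = 13/7.

13/7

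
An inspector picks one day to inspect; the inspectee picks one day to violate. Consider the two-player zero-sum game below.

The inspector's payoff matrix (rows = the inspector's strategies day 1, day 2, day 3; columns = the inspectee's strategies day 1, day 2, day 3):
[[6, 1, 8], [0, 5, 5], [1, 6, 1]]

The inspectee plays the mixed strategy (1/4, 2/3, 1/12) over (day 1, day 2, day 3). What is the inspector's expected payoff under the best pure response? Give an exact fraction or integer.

13/3

day 1: (6)·(1/4) + (1)·(2/3) + (8)·(1/12) = 17/6.
day 2: (0)·(1/4) + (5)·(2/3) + (5)·(1/12) = 15/4.
day 3: (1)·(1/4) + (6)·(2/3) + (1)·(1/12) = 13/3.
The best pure response is day 3 with expected payoff 13/3.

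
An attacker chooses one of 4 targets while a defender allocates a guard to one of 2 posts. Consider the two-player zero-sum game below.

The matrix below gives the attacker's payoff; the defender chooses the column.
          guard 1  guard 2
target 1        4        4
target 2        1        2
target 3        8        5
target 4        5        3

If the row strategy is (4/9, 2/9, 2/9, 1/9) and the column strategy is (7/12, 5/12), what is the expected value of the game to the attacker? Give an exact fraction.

Against (7/12, 5/12), each row's expected payoff is target 1: 4; target 2: 17/12; target 3: 27/4; target 4: 25/6.
Taking the (4/9, 2/9, 2/9, 1/9)-weighted average: (4/9)·(4) + (2/9)·(17/12) + (2/9)·(27/4) + (1/9)·(25/6) = 73/18.

73/18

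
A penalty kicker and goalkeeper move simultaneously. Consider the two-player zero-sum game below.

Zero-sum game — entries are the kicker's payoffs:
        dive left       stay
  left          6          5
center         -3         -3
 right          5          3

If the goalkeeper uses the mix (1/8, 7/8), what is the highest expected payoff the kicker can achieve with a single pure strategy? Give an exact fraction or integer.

41/8

left: (6)·(1/8) + (5)·(7/8) = 41/8.
center: (-3)·(1/8) + (-3)·(7/8) = -3.
right: (5)·(1/8) + (3)·(7/8) = 13/4.
The best pure response is left with expected payoff 41/8.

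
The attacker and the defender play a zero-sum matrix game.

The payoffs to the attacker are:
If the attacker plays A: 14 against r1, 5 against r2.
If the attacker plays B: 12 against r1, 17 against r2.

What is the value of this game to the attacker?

89/7

Row minima are 5 and 12, so the attacker's maximin is 12; column maxima are 14 and 17, so the defender's minimax is 14. These differ, so the equilibrium is in mixed strategies.
Let the attacker play A with probability p. The defender is indifferent when 14p + 12(1−p) = 5p + 17(1−p), giving p = 5/14.
Let the defender play r1 with probability q. The attacker is indifferent when 14q + 5(1−q) = 12q + 17(1−q), giving q = 6/7.
The value is 14·(6/7) + (5)·(1/7) = 89/7.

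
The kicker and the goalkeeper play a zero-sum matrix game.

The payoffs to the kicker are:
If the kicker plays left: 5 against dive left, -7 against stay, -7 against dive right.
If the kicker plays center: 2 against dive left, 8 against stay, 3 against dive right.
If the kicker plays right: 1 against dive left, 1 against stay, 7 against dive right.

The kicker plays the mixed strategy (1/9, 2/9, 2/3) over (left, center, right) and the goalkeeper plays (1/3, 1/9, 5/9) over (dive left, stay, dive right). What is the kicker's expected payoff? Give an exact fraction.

Against (1/3, 1/9, 5/9), each row's expected payoff is left: -3; center: 29/9; right: 13/3.
Taking the (1/9, 2/9, 2/3)-weighted average: (1/9)·(-3) + (2/9)·(29/9) + (2/3)·(13/3) = 265/81.

265/81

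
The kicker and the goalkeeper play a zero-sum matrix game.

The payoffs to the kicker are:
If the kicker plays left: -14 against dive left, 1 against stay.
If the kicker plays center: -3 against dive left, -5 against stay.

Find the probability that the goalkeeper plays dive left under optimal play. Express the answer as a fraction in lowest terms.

6/17

Row minima are -14 and -5, so the kicker's maximin is -5; column maxima are -3 and 1, so the goalkeeper's minimax is -3. These differ, so the equilibrium is in mixed strategies.
Let the goalkeeper play dive left with probability q. The kicker is indifferent when −14q + (1−q) = −3q − 5(1−q), giving q = 6/17.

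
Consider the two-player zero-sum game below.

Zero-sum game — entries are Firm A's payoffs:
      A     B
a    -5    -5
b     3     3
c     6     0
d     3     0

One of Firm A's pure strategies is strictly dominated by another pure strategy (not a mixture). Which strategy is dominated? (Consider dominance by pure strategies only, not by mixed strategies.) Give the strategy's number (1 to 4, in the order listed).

Compare a with b: 3 > -5, 3 > -5.
So b strictly dominates a for Firm A; a is strictly dominated.

1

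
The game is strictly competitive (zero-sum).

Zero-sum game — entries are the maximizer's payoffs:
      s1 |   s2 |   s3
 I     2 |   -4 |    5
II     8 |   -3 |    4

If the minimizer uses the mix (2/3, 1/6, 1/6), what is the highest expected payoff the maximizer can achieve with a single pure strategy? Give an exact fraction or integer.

11/2

I: (2)·(2/3) + (-4)·(1/6) + (5)·(1/6) = 3/2.
II: (8)·(2/3) + (-3)·(1/6) + (4)·(1/6) = 11/2.
The best pure response is II with expected payoff 11/2.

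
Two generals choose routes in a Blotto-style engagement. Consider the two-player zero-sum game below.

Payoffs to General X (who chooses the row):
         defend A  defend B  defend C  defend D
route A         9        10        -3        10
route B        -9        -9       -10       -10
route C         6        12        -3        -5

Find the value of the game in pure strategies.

-3

Row minima: -3, -10, -5 → General X's maximin is -3.
Column maxima: 9, 12, -3, 10 → General Y's minimax is -3.
They coincide at (route A, defend C), so the value is -3.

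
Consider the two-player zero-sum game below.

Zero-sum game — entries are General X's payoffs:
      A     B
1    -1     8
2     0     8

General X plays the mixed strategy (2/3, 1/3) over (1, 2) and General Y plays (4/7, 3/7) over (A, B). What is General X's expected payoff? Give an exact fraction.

64/21

Against (4/7, 3/7), each row's expected payoff is 1: 20/7; 2: 24/7.
Taking the (2/3, 1/3)-weighted average: (2/3)·(20/7) + (1/3)·(24/7) = 64/21.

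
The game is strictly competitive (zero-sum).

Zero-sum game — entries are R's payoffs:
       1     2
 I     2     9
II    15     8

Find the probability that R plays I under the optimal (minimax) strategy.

1/2

Row minima are 2 and 8, so R's maximin is 8; column maxima are 15 and 9, so C's minimax is 9. These differ, so the equilibrium is in mixed strategies.
Let R play I with probability p. C is indifferent when 2p + 15(1−p) = 9p + 8(1−p), giving p = 1/2.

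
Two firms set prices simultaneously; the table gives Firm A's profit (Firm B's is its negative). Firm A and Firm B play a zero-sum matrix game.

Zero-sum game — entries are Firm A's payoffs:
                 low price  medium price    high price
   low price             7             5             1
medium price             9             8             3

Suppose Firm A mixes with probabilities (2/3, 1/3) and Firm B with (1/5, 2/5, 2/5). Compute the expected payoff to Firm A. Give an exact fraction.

23/5

Against (1/5, 2/5, 2/5), each row's expected payoff is low price: 19/5; medium price: 31/5.
Taking the (2/3, 1/3)-weighted average: (2/3)·(19/5) + (1/3)·(31/5) = 23/5.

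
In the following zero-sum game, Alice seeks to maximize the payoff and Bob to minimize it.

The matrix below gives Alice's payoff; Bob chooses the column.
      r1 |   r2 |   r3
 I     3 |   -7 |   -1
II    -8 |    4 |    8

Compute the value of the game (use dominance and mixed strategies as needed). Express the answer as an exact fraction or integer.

-2

Column r3 is strictly dominated by r2 for Bob (it gives Alice more in every row).
The remaining 2×2 game on (I, II) × (r1, r2) has no saddle point. Let Alice play I with probability p; indifference gives 3p − 8(1−p) = −7p + 4(1−p), so p = 6/11.
Similarly Bob's optimal q on r1 is 1/2, and the value is 3·(1/2) + (-7)·(1/2) = -2.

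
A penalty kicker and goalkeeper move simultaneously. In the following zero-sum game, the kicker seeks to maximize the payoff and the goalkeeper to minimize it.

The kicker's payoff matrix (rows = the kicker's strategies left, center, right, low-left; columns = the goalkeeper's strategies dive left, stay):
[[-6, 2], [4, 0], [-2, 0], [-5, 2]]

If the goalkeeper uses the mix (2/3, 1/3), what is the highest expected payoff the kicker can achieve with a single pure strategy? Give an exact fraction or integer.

left: (-6)·(2/3) + (2)·(1/3) = -10/3.
center: (4)·(2/3) + (0)·(1/3) = 8/3.
right: (-2)·(2/3) + (0)·(1/3) = -4/3.
low-left: (-5)·(2/3) + (2)·(1/3) = -8/3.
The best pure response is center with expected payoff 8/3.

8/3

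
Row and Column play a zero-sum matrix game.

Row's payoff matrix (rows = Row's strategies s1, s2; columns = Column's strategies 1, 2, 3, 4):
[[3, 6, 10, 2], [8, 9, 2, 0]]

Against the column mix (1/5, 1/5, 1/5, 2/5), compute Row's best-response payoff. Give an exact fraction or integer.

23/5

s1: (3)·(1/5) + (6)·(1/5) + (10)·(1/5) + (2)·(2/5) = 23/5.
s2: (8)·(1/5) + (9)·(1/5) + (2)·(1/5) + (0)·(2/5) = 19/5.
The best pure response is s1 with expected payoff 23/5.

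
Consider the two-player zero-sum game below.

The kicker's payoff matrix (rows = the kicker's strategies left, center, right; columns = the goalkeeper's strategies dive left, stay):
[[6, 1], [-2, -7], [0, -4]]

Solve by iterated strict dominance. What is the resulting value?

Column dive left is strictly dominated by stay for the goalkeeper (1<6, -7<-2, -4<0); eliminate dive left.
Row center is strictly dominated by row left (1>-7); eliminate center.
Row right is strictly dominated by row left (1>-4); eliminate right.
Only (left, stay) remains, with payoff 1.

1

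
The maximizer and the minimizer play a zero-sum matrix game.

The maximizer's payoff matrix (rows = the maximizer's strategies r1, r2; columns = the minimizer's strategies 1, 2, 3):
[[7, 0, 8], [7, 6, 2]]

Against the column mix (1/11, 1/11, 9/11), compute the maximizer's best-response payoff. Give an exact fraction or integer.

79/11

r1: (7)·(1/11) + (0)·(1/11) + (8)·(9/11) = 79/11.
r2: (7)·(1/11) + (6)·(1/11) + (2)·(9/11) = 31/11.
The best pure response is r1 with expected payoff 79/11.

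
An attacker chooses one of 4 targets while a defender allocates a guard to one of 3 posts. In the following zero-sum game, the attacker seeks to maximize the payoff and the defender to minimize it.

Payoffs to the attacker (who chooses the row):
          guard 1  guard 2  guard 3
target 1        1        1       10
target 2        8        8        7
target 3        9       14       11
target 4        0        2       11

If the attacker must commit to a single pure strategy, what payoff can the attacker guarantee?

9

The worst-case payoff for each row is target 1: 1, target 2: 7, target 3: 9, target 4: 0.
The best of these is 9.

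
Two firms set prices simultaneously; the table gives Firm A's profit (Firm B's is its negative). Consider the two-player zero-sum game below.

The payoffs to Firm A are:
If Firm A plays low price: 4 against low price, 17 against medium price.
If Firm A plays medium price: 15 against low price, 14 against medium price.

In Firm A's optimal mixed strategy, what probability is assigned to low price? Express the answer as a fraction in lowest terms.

Row minima are 4 and 14, so Firm A's maximin is 14; column maxima are 15 and 17, so Firm B's minimax is 15. These differ, so the equilibrium is in mixed strategies.
Let Firm A play low price with probability p. Firm B is indifferent when 4p + 15(1−p) = 17p + 14(1−p), giving p = 1/14.

1/14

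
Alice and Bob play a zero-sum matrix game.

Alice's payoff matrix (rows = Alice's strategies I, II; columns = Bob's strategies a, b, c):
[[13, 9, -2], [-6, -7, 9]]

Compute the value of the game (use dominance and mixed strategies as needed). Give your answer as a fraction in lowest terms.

Column a is strictly dominated by b for Bob (it gives Alice more in every row).
The remaining 2×2 game on (I, II) × (b, c) has no saddle point. Let Alice play I with probability p; indifference gives 9p − 7(1−p) = −2p + 9(1−p), so p = 16/27.
Similarly Bob's optimal q on b is 11/27, and the value is 9·(11/27) + (-2)·(16/27) = 67/27.

67/27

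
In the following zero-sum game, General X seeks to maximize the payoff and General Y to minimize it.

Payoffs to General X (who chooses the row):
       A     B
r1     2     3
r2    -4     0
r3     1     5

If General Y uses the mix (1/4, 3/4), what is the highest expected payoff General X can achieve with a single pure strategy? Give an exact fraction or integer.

r1: (2)·(1/4) + (3)·(3/4) = 11/4.
r2: (-4)·(1/4) + (0)·(3/4) = -1.
r3: (1)·(1/4) + (5)·(3/4) = 4.
The best pure response is r3 with expected payoff 4.

4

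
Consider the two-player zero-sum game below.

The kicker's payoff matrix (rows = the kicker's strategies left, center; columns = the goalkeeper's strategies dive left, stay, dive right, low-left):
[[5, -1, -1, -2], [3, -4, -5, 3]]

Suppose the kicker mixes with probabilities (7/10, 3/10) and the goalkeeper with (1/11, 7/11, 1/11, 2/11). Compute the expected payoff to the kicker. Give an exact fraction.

-11/10

Against (1/11, 7/11, 1/11, 2/11), each row's expected payoff is left: -7/11; center: -24/11.
Taking the (7/10, 3/10)-weighted average: (7/10)·(-7/11) + (3/10)·(-24/11) = -11/10.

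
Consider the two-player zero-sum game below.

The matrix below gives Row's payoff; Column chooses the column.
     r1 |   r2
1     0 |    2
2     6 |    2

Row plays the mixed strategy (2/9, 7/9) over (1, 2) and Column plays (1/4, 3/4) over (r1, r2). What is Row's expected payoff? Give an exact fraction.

Against (1/4, 3/4), each row's expected payoff is 1: 3/2; 2: 3.
Taking the (2/9, 7/9)-weighted average: (2/9)·(3/2) + (7/9)·(3) = 8/3.

8/3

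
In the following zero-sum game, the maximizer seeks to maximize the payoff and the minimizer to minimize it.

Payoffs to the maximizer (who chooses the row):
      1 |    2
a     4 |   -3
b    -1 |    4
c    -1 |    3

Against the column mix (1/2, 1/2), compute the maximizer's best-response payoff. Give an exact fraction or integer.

a: (4)·(1/2) + (-3)·(1/2) = 1/2.
b: (-1)·(1/2) + (4)·(1/2) = 3/2.
c: (-1)·(1/2) + (3)·(1/2) = 1.
The best pure response is b with expected payoff 3/2.

3/2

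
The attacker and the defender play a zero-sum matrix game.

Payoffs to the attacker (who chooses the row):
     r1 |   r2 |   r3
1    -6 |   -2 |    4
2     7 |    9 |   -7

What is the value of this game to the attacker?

-7/12

Column r2 is strictly dominated by r1 for the defender (it gives the attacker more in every row).
The remaining 2×2 game on (1, 2) × (r1, r3) has no saddle point. Let the attacker play 1 with probability p; indifference gives −6p + 7(1−p) = 4p − 7(1−p), so p = 7/12.
Similarly the defender's optimal q on r1 is 11/24, and the value is -6·(11/24) + (4)·(13/24) = -7/12.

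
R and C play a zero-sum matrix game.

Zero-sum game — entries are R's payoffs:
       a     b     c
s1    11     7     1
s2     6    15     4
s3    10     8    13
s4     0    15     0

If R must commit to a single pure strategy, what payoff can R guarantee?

8

The worst-case payoff for each row is s1: 1, s2: 4, s3: 8, s4: 0.
The best of these is 8.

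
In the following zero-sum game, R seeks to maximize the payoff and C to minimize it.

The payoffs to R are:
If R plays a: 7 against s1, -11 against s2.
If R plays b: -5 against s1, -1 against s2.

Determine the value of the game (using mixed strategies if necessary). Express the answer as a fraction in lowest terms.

-31/11

Row minima are -11 and -5, so R's maximin is -5; column maxima are 7 and -1, so C's minimax is -1. These differ, so the equilibrium is in mixed strategies.
Let R play a with probability p. C is indifferent when 7p − 5(1−p) = −11p − (1−p), giving p = 2/11.
Let C play s1 with probability q. R is indifferent when 7q − 11(1−q) = −5q − (1−q), giving q = 5/11.
The value is 7·(5/11) + (-11)·(6/11) = -31/11.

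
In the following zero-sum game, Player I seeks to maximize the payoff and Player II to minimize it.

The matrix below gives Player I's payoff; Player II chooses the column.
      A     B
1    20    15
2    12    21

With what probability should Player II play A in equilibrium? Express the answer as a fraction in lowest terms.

Row minima are 15 and 12, so Player I's maximin is 15; column maxima are 20 and 21, so Player II's minimax is 20. These differ, so the equilibrium is in mixed strategies.
Let Player II play A with probability q. Player I is indifferent when 20q + 15(1−q) = 12q + 21(1−q), giving q = 3/7.

3/7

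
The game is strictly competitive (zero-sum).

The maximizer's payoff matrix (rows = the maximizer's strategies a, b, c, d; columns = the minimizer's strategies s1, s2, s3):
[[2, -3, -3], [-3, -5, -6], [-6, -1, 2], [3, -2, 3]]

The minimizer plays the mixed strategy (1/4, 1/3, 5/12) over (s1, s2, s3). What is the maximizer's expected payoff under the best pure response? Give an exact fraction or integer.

a: (2)·(1/4) + (-3)·(1/3) + (-3)·(5/12) = -7/4.
b: (-3)·(1/4) + (-5)·(1/3) + (-6)·(5/12) = -59/12.
c: (-6)·(1/4) + (-1)·(1/3) + (2)·(5/12) = -1.
d: (3)·(1/4) + (-2)·(1/3) + (3)·(5/12) = 4/3.
The best pure response is d with expected payoff 4/3.

4/3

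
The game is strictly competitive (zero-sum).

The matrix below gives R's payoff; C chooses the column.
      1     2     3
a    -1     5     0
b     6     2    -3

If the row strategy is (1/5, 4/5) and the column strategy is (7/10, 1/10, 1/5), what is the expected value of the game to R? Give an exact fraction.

3

Against (7/10, 1/10, 1/5), each row's expected payoff is a: -1/5; b: 19/5.
Taking the (1/5, 4/5)-weighted average: (1/5)·(-1/5) + (4/5)·(19/5) = 3.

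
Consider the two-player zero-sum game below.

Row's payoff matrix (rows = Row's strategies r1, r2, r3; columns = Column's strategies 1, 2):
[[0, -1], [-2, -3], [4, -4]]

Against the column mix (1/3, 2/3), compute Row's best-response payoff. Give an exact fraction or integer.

r1: (0)·(1/3) + (-1)·(2/3) = -2/3.
r2: (-2)·(1/3) + (-3)·(2/3) = -8/3.
r3: (4)·(1/3) + (-4)·(2/3) = -4/3.
The best pure response is r1 with expected payoff -2/3.

-2/3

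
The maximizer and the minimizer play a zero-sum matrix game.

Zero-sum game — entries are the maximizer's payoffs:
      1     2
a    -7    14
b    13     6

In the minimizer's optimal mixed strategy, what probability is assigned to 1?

2/7

Row minima are -7 and 6, so the maximizer's maximin is 6; column maxima are 13 and 14, so the minimizer's minimax is 13. These differ, so the equilibrium is in mixed strategies.
Let the minimizer play 1 with probability q. The maximizer is indifferent when −7q + 14(1−q) = 13q + 6(1−q), giving q = 2/7.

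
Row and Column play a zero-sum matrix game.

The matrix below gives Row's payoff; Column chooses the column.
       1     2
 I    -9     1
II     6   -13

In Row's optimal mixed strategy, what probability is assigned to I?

19/29

Row minima are -9 and -13, so Row's maximin is -9; column maxima are 6 and 1, so Column's minimax is 1. These differ, so the equilibrium is in mixed strategies.
Let Row play I with probability p. Column is indifferent when −9p + 6(1−p) = p − 13(1−p), giving p = 19/29.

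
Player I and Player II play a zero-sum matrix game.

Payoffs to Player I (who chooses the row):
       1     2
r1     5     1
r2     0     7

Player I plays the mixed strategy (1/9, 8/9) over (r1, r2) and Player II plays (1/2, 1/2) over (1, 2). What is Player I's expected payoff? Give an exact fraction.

Against (1/2, 1/2), each row's expected payoff is r1: 3; r2: 7/2.
Taking the (1/9, 8/9)-weighted average: (1/9)·(3) + (8/9)·(7/2) = 31/9.

31/9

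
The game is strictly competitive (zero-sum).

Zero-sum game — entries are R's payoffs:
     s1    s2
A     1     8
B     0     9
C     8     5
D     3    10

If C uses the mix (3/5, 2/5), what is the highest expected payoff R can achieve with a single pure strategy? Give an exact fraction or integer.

34/5

A: (1)·(3/5) + (8)·(2/5) = 19/5.
B: (0)·(3/5) + (9)·(2/5) = 18/5.
C: (8)·(3/5) + (5)·(2/5) = 34/5.
D: (3)·(3/5) + (10)·(2/5) = 29/5.
The best pure response is C with expected payoff 34/5.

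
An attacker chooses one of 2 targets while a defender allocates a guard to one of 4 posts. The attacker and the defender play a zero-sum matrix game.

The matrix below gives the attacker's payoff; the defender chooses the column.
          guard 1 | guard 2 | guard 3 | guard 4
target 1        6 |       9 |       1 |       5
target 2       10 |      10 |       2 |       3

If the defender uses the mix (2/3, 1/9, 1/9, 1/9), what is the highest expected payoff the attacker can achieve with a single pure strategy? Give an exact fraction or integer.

target 1: (6)·(2/3) + (9)·(1/9) + (1)·(1/9) + (5)·(1/9) = 17/3.
target 2: (10)·(2/3) + (10)·(1/9) + (2)·(1/9) + (3)·(1/9) = 25/3.
The best pure response is target 2 with expected payoff 25/3.

25/3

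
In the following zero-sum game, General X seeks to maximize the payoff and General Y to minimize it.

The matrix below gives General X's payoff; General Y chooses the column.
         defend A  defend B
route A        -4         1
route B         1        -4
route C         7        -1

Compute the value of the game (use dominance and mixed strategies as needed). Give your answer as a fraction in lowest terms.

Row route B is strictly dominated by row route C, so General X never plays it.
The remaining 2×2 game on (route A, route C) × (defend A, defend B) has no saddle point. Let General X play route A with probability p; indifference gives −4p + 7(1−p) = p − (1−p), so p = 8/13.
Similarly General Y's optimal q on defend A is 2/13, and the value is -4·(2/13) + (1)·(11/13) = 3/13.

3/13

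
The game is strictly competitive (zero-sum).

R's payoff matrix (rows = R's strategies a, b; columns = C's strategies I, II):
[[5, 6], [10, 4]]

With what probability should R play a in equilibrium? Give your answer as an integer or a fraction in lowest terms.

6/7

Row minima are 5 and 4, so R's maximin is 5; column maxima are 10 and 6, so C's minimax is 6. These differ, so the equilibrium is in mixed strategies.
Let R play a with probability p. C is indifferent when 5p + 10(1−p) = 6p + 4(1−p), giving p = 6/7.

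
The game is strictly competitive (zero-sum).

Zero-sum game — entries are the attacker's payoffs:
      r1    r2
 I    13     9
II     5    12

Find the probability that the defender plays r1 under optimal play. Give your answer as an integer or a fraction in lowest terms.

Row minima are 9 and 5, so the attacker's maximin is 9; column maxima are 13 and 12, so the defender's minimax is 12. These differ, so the equilibrium is in mixed strategies.
Let the defender play r1 with probability q. The attacker is indifferent when 13q + 9(1−q) = 5q + 12(1−q), giving q = 3/11.

3/11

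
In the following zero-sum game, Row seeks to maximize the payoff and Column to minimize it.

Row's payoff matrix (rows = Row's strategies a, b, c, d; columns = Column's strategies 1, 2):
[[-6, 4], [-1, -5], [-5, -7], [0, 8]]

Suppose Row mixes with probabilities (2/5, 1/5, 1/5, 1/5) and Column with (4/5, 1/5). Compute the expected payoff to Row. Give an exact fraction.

-68/25

Against (4/5, 1/5), each row's expected payoff is a: -4; b: -9/5; c: -27/5; d: 8/5.
Taking the (2/5, 1/5, 1/5, 1/5)-weighted average: (2/5)·(-4) + (1/5)·(-9/5) + (1/5)·(-27/5) + (1/5)·(8/5) = -68/25.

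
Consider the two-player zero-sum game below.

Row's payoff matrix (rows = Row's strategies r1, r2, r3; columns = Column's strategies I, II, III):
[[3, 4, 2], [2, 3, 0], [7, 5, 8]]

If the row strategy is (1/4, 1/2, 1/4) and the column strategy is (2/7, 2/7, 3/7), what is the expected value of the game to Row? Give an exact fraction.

22/7

Against (2/7, 2/7, 3/7), each row's expected payoff is r1: 20/7; r2: 10/7; r3: 48/7.
Taking the (1/4, 1/2, 1/4)-weighted average: (1/4)·(20/7) + (1/2)·(10/7) + (1/4)·(48/7) = 22/7.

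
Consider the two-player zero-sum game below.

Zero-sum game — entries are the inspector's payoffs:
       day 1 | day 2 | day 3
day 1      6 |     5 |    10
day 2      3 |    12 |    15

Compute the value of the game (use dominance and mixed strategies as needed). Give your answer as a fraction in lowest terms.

Column day 3 is strictly dominated by day 2 for the inspectee (it gives the inspector more in every row).
The remaining 2×2 game on (day 1, day 2) × (day 1, day 2) has no saddle point. Let the inspector play day 1 with probability p; indifference gives 6p + 3(1−p) = 5p + 12(1−p), so p = 9/10.
Similarly the inspectee's optimal q on day 1 is 7/10, and the value is 6·(7/10) + (5)·(3/10) = 57/10.

57/10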